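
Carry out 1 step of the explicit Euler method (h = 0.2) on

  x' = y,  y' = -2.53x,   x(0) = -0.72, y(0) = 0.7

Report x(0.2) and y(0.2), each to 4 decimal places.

Euler on (x,y): x_{n+1} = x_n + h·x', y_{n+1} = y_n + h·y'.
0.000000: (-0.720000, 0.700000); f=(0.700000, 1.821600) → (-0.580000, 1.064320)
(x(0.2), y(0.2)) ≈ (-0.5800, 1.0643)

-0.5800, 1.0643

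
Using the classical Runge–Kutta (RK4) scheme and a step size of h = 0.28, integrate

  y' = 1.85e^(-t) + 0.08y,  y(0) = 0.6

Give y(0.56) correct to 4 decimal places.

1.4405

RK4: k1 = f(t_n, y_n); k2 = f(t_n + h/2, y_n + (h/2)·k1); k3 = f(t_n + h/2, y_n + (h/2)·k2); k4 = f(t_n + h, y_n + h·k3); y_{n+1} = y_n + (h/6)·(k1 + 2k2 + 2k3 + k4).
t=0.000000, y=0.600000:
  k1 = f(0.000000, 0.600000) = 1.898000
  k2 = f(0.140000, 0.865720) = 1.677570
  k3 = f(0.140000, 0.834860) = 1.675102
  k4 = f(0.280000, 1.069028) = 1.483722
  y ← 0.600000 + (0.28/6)·(k1 + 2k2 + 2k3 + k4) = 1.070730
t=0.280000, y=1.070730:
  k1 = f(0.280000, 1.070730) = 1.483858
  k2 = f(0.420000, 1.278470) = 1.317814
  k3 = f(0.420000, 1.255224) = 1.315955
  k4 = f(0.560000, 1.439197) = 1.171873
  y ← 1.070730 + (0.28/6)·(k1 + 2k2 + 2k3 + k4) = 1.440482
y(0.56) ≈ 1.4405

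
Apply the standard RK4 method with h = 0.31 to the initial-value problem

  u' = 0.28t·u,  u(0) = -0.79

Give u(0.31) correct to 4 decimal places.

-0.8007

RK4: k1 = f(t_n, u_n); k2 = f(t_n + h/2, u_n + (h/2)·k1); k3 = f(t_n + h/2, u_n + (h/2)·k2); k4 = f(t_n + h, u_n + h·k3); u_{n+1} = u_n + (h/6)·(k1 + 2k2 + 2k3 + k4).
t=0.000000, u=-0.790000:
  k1 = f(0.000000, -0.790000) = 0.000000
  k2 = f(0.155000, -0.790000) = -0.034286
  k3 = f(0.155000, -0.795314) = -0.034517
  k4 = f(0.310000, -0.800700) = -0.069501
  u ← -0.790000 + (0.31/6)·(k1 + 2k2 + 2k3 + k4) = -0.800700
u(0.31) ≈ -0.8007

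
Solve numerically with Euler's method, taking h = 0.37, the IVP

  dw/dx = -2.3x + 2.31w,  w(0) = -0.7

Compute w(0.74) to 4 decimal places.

Euler: w_{n+1} = w_n + h·f(x_n, w_n).
x=0.000000, w=-0.700000: f=-1.617000 → w ← -0.700000 + 0.37·(-1.617000) = -1.298290
x=0.370000, w=-1.298290: f=-3.850050 → w ← -1.298290 + 0.37·(-3.850050) = -2.722808
w(0.74) ≈ -2.7228

-2.7228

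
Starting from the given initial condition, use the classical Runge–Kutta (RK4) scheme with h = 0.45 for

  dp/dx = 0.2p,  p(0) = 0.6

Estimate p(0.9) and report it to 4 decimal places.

0.7183

RK4: k1 = f(x_n, p_n); k2 = f(x_n + h/2, p_n + (h/2)·k1); k3 = f(x_n + h/2, p_n + (h/2)·k2); k4 = f(x_n + h, p_n + h·k3); p_{n+1} = p_n + (h/6)·(k1 + 2k2 + 2k3 + k4).
x=0.000000, p=0.600000:
  k1 = f(0.000000, 0.600000) = 0.120000
  k2 = f(0.225000, 0.627000) = 0.125400
  k3 = f(0.225000, 0.628215) = 0.125643
  k4 = f(0.450000, 0.656539) = 0.131308
  p ← 0.600000 + (0.45/6)·(k1 + 2k2 + 2k3 + k4) = 0.656505
x=0.450000, p=0.656505:
  k1 = f(0.450000, 0.656505) = 0.131301
  k2 = f(0.675000, 0.686047) = 0.137209
  k3 = f(0.675000, 0.687377) = 0.137475
  k4 = f(0.900000, 0.718368) = 0.143674
  p ← 0.656505 + (0.45/6)·(k1 + 2k2 + 2k3 + k4) = 0.718330
p(0.9) ≈ 0.7183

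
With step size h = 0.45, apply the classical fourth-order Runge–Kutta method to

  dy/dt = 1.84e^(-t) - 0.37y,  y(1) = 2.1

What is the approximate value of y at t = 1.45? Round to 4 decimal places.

2.0025

RK4: k1 = f(t_n, y_n); k2 = f(t_n + h/2, y_n + (h/2)·k1); k3 = f(t_n + h/2, y_n + (h/2)·k2); k4 = f(t_n + h, y_n + h·k3); y_{n+1} = y_n + (h/6)·(k1 + 2k2 + 2k3 + k4).
t=1.000000, y=2.100000:
  k1 = f(1.000000, 2.100000) = -0.100102
  k2 = f(1.225000, 2.077477) = -0.228152
  k3 = f(1.225000, 2.048666) = -0.217492
  k4 = f(1.450000, 2.002129) = -0.309178
  y ← 2.100000 + (0.45/6)·(k1 + 2k2 + 2k3 + k4) = 2.002457
y(1.45) ≈ 2.0025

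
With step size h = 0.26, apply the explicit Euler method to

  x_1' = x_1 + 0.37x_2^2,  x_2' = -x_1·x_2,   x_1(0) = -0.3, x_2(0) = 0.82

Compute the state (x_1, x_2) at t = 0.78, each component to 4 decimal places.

Euler on (x_1,x_2): x_1_{n+1} = x_1_n + h·x_1', x_2_{n+1} = x_2_n + h·x_2'.
0.000000: (-0.300000, 0.820000); f=(-0.051212, 0.246000) → (-0.313315, 0.883960)
0.260000: (-0.313315, 0.883960); f=(-0.024203, 0.276958) → (-0.319608, 0.955969)
0.520000: (-0.319608, 0.955969); f=(0.018527, 0.305535) → (-0.314791, 1.035408)
(x_1(0.78), x_2(0.78)) ≈ (-0.3148, 1.0354)

-0.3148, 1.0354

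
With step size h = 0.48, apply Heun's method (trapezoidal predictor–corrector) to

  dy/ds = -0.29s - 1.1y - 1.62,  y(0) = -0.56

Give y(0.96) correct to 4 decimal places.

-1.2346

Heun: k1 = f(s_n, y_n); k2 = f(s_n + h, y_n + h·k1); y_{n+1} = y_n + (h/2)·(k1 + k2).
s=0.000000, y=-0.560000:
  k1 = f(0.000000, -0.560000) = -1.004000
  k2 = f(0.480000, -1.041920) = -0.613088
  y ← -0.560000 + (0.48/2)·(-1.004000 + (-0.613088)) = -0.948101
s=0.480000, y=-0.948101:
  k1 = f(0.480000, -0.948101) = -0.716289
  k2 = f(0.960000, -1.291920) = -0.477288
  y ← -0.948101 + (0.48/2)·(-0.716289 + (-0.477288)) = -1.234560
y(0.96) ≈ -1.2346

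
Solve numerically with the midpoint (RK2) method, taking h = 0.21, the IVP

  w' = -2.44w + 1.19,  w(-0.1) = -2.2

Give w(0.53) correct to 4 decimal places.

Midpoint: k1 = f(x_n, w_n); k2 = f(x_n + h/2, w_n + (h/2)·k1); w_{n+1} = w_n + h·k2.
x=-0.100000, w=-2.200000:
  k1 = f(-0.100000, -2.200000) = 6.558000
  k2 = f(0.005000, -1.511410) = 4.877840
  w ← -2.200000 + 0.21·4.877840 = -1.175654
x=0.110000, w=-1.175654:
  k1 = f(0.110000, -1.175654) = 4.058595
  k2 = f(0.215000, -0.749501) = 3.018783
  w ← -1.175654 + 0.21·3.018783 = -0.541709
x=0.320000, w=-0.541709:
  k1 = f(0.320000, -0.541709) = 2.511770
  k2 = f(0.425000, -0.277973) = 1.868255
  w ← -0.541709 + 0.21·1.868255 = -0.149376
w(0.53) ≈ -0.1494

-0.1494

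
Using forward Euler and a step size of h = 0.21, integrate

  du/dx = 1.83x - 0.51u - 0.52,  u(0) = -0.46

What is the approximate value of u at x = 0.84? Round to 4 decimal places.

Euler: u_{n+1} = u_n + h·f(x_n, u_n).
x=0.000000, u=-0.460000: f=-0.285400 → u ← -0.460000 + 0.21·(-0.285400) = -0.519934
x=0.210000, u=-0.519934: f=0.129466 → u ← -0.519934 + 0.21·0.129466 = -0.492746
x=0.420000, u=-0.492746: f=0.499900 → u ← -0.492746 + 0.21·0.499900 = -0.387767
x=0.630000, u=-0.387767: f=0.830661 → u ← -0.387767 + 0.21·0.830661 = -0.213328
u(0.84) ≈ -0.2133

-0.2133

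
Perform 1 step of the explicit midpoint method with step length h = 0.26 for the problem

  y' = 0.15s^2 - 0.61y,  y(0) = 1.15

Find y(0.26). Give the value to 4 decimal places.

0.9827

Midpoint: k1 = f(s_n, y_n); k2 = f(s_n + h/2, y_n + (h/2)·k1); y_{n+1} = y_n + h·k2.
s=0.000000, y=1.150000:
  k1 = f(0.000000, 1.150000) = -0.701500
  k2 = f(0.130000, 1.058805) = -0.643336
  y ← 1.150000 + 0.26·(-0.643336) = 0.982733
y(0.26) ≈ 0.9827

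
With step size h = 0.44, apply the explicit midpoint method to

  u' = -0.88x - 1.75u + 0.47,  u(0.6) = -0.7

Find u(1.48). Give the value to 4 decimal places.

-0.4528

Midpoint: k1 = f(x_n, u_n); k2 = f(x_n + h/2, u_n + (h/2)·k1); u_{n+1} = u_n + h·k2.
x=0.600000, u=-0.700000:
  k1 = f(0.600000, -0.700000) = 1.167000
  k2 = f(0.820000, -0.443260) = 0.524105
  u ← -0.700000 + 0.44·0.524105 = -0.469394
x=1.040000, u=-0.469394:
  k1 = f(1.040000, -0.469394) = 0.376239
  k2 = f(1.260000, -0.386621) = 0.037787
  u ← -0.469394 + 0.44·0.037787 = -0.452767
u(1.48) ≈ -0.4528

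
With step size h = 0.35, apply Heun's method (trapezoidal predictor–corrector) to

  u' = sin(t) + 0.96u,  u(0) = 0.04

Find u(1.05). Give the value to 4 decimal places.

0.7954

Heun: k1 = f(t_n, u_n); k2 = f(t_n + h, u_n + h·k1); u_{n+1} = u_n + (h/2)·(k1 + k2).
t=0.000000, u=0.040000:
  k1 = f(0.000000, 0.040000) = 0.038400
  k2 = f(0.350000, 0.053440) = 0.394200
  u ← 0.040000 + (0.35/2)·(0.038400 + 0.394200) = 0.115705
t=0.350000, u=0.115705:
  k1 = f(0.350000, 0.115705) = 0.453975
  k2 = f(0.700000, 0.274596) = 0.907830
  u ← 0.115705 + (0.35/2)·(0.453975 + 0.907830) = 0.354021
t=0.700000, u=0.354021:
  k1 = f(0.700000, 0.354021) = 0.984078
  k2 = f(1.050000, 0.698448) = 1.537933
  u ← 0.354021 + (0.35/2)·(0.984078 + 1.537933) = 0.795373
u(1.05) ≈ 0.7954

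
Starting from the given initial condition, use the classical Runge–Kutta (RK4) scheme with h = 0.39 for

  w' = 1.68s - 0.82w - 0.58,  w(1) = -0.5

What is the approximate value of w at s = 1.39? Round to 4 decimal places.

0.1192

RK4: k1 = f(s_n, w_n); k2 = f(s_n + h/2, w_n + (h/2)·k1); k3 = f(s_n + h/2, w_n + (h/2)·k2); k4 = f(s_n + h, w_n + h·k3); w_{n+1} = w_n + (h/6)·(k1 + 2k2 + 2k3 + k4).
s=1.000000, w=-0.500000:
  k1 = f(1.000000, -0.500000) = 1.510000
  k2 = f(1.195000, -0.205550) = 1.596151
  k3 = f(1.195000, -0.188751) = 1.582375
  k4 = f(1.390000, 0.117126) = 1.659156
  w ← -0.500000 + (0.39/6)·(k1 + 2k2 + 2k3 + k4) = 0.119204
w(1.39) ≈ 0.1192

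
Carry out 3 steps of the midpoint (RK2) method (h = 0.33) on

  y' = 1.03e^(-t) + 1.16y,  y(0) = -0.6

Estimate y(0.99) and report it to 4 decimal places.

-0.5509

Midpoint: k1 = f(t_n, y_n); k2 = f(t_n + h/2, y_n + (h/2)·k1); y_{n+1} = y_n + h·k2.
t=0.000000, y=-0.600000:
  k1 = f(0.000000, -0.600000) = 0.334000
  k2 = f(0.165000, -0.544890) = 0.241258
  y ← -0.600000 + 0.33·0.241258 = -0.520385
t=0.330000, y=-0.520385:
  k1 = f(0.330000, -0.520385) = 0.136845
  k2 = f(0.495000, -0.497805) = 0.050404
  y ← -0.520385 + 0.33·0.050404 = -0.503752
t=0.660000, y=-0.503752:
  k1 = f(0.660000, -0.503752) = -0.051995
  k2 = f(0.825000, -0.512331) = -0.142922
  y ← -0.503752 + 0.33·(-0.142922) = -0.550916
y(0.99) ≈ -0.5509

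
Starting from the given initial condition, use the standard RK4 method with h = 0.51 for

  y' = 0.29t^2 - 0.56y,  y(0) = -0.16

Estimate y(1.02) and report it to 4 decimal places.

RK4: k1 = f(t_n, y_n); k2 = f(t_n + h/2, y_n + (h/2)·k1); k3 = f(t_n + h/2, y_n + (h/2)·k2); k4 = f(t_n + h, y_n + h·k3); y_{n+1} = y_n + (h/6)·(k1 + 2k2 + 2k3 + k4).
t=0.000000, y=-0.160000:
  k1 = f(0.000000, -0.160000) = 0.089600
  k2 = f(0.255000, -0.137152) = 0.095662
  k3 = f(0.255000, -0.135606) = 0.094797
  k4 = f(0.510000, -0.111654) = 0.137955
  y ← -0.160000 + (0.51/6)·(k1 + 2k2 + 2k3 + k4) = -0.108280
t=0.510000, y=-0.108280:
  k1 = f(0.510000, -0.108280) = 0.136066
  k2 = f(0.765000, -0.073583) = 0.210922
  k3 = f(0.765000, -0.054495) = 0.200232
  k4 = f(1.020000, -0.006161) = 0.305166
  y ← -0.108280 + (0.51/6)·(k1 + 2k2 + 2k3 + k4) = -0.000879
y(1.02) ≈ -0.0009

-0.0009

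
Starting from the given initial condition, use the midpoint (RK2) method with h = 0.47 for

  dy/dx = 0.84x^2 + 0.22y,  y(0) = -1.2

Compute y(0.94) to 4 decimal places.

-1.2503

Midpoint: k1 = f(x_n, y_n); k2 = f(x_n + h/2, y_n + (h/2)·k1); y_{n+1} = y_n + h·k2.
x=0.000000, y=-1.200000:
  k1 = f(0.000000, -1.200000) = -0.264000
  k2 = f(0.235000, -1.262040) = -0.231260
  y ← -1.200000 + 0.47·(-0.231260) = -1.308692
x=0.470000, y=-1.308692:
  k1 = f(0.470000, -1.308692) = -0.102356
  k2 = f(0.705000, -1.332746) = 0.124297
  y ← -1.308692 + 0.47·0.124297 = -1.250273
y(0.94) ≈ -1.2503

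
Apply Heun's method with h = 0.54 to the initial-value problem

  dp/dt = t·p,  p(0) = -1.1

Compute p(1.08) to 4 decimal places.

Heun: k1 = f(t_n, p_n); k2 = f(t_n + h, p_n + h·k1); p_{n+1} = p_n + (h/2)·(k1 + k2).
t=0.000000, p=-1.100000:
  k1 = f(0.000000, -1.100000) = 0.000000
  k2 = f(0.540000, -1.100000) = -0.594000
  p ← -1.100000 + (0.54/2)·(0.000000 + (-0.594000)) = -1.260380
t=0.540000, p=-1.260380:
  k1 = f(0.540000, -1.260380) = -0.680605
  k2 = f(1.080000, -1.627907) = -1.758139
  p ← -1.260380 + (0.54/2)·(-0.680605 + (-1.758139)) = -1.918841
p(1.08) ≈ -1.9188

-1.9188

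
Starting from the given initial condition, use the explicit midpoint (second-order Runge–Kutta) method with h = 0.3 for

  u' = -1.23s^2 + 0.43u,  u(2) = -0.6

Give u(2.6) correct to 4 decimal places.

Midpoint: k1 = f(s_n, u_n); k2 = f(s_n + h/2, u_n + (h/2)·k1); u_{n+1} = u_n + h·k2.
s=2.000000, u=-0.600000:
  k1 = f(2.000000, -0.600000) = -5.178000
  k2 = f(2.150000, -1.376700) = -6.277656
  u ← -0.600000 + 0.3·(-6.277656) = -2.483297
s=2.300000, u=-2.483297:
  k1 = f(2.300000, -2.483297) = -7.574518
  k2 = f(2.450000, -3.619474) = -8.939449
  u ← -2.483297 + 0.3·(-8.939449) = -5.165132
u(2.6) ≈ -5.1651

-5.1651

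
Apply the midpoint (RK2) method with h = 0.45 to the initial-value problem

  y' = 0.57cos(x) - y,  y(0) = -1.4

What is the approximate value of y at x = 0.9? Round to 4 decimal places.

Midpoint: k1 = f(x_n, y_n); k2 = f(x_n + h/2, y_n + (h/2)·k1); y_{n+1} = y_n + h·k2.
x=0.000000, y=-1.400000:
  k1 = f(0.000000, -1.400000) = 1.970000
  k2 = f(0.225000, -0.956750) = 1.512383
  y ← -1.400000 + 0.45·1.512383 = -0.719428
x=0.450000, y=-0.719428:
  k1 = f(0.450000, -0.719428) = 1.232683
  k2 = f(0.675000, -0.442074) = 0.887077
  y ← -0.719428 + 0.45·0.887077 = -0.320243
y(0.9) ≈ -0.3202

-0.3202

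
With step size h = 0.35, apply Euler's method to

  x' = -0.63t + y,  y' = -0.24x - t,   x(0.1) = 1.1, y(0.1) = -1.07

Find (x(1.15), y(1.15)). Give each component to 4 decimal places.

-0.4862, -1.7095

Euler on (x,y): x_{n+1} = x_n + h·x', y_{n+1} = y_n + h·y'.
0.100000: (1.100000, -1.070000); f=(-1.133000, -0.364000) → (0.703450, -1.197400)
0.450000: (0.703450, -1.197400); f=(-1.480900, -0.618828) → (0.185135, -1.413990)
0.800000: (0.185135, -1.413990); f=(-1.917990, -0.844432) → (-0.486161, -1.709541)
(x(1.15), y(1.15)) ≈ (-0.4862, -1.7095)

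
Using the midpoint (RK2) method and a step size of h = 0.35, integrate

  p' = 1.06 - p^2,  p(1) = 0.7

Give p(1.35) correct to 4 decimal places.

0.8471

Midpoint: k1 = f(t_n, p_n); k2 = f(t_n + h/2, p_n + (h/2)·k1); p_{n+1} = p_n + h·k2.
t=1.000000, p=0.700000:
  k1 = f(1.000000, 0.700000) = 0.570000
  k2 = f(1.175000, 0.799750) = 0.420400
  p ← 0.700000 + 0.35·0.420400 = 0.847140
p(1.35) ≈ 0.8471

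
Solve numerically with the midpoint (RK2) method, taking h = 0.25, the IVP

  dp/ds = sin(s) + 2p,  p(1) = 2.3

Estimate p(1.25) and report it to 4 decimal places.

Midpoint: k1 = f(s_n, p_n); k2 = f(s_n + h/2, p_n + (h/2)·k1); p_{n+1} = p_n + h·k2.
s=1.000000, p=2.300000:
  k1 = f(1.000000, 2.300000) = 5.441471
  k2 = f(1.125000, 2.980184) = 6.862635
  p ← 2.300000 + 0.25·6.862635 = 4.015659
p(1.25) ≈ 4.0157

4.0157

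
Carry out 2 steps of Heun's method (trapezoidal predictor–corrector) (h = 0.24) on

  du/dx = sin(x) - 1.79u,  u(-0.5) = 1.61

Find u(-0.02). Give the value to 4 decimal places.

0.6448

Heun: k1 = f(x_n, u_n); k2 = f(x_n + h, u_n + h·k1); u_{n+1} = u_n + (h/2)·(k1 + k2).
x=-0.500000, u=1.610000:
  k1 = f(-0.500000, 1.610000) = -3.361326
  k2 = f(-0.260000, 0.803282) = -1.694955
  u ← 1.610000 + (0.24/2)·(-3.361326 + (-1.694955)) = 1.003246
x=-0.260000, u=1.003246:
  k1 = f(-0.260000, 1.003246) = -2.052891
  k2 = f(-0.020000, 0.510552) = -0.933887
  u ← 1.003246 + (0.24/2)·(-2.052891 + (-0.933887)) = 0.644833
u(-0.02) ≈ 0.6448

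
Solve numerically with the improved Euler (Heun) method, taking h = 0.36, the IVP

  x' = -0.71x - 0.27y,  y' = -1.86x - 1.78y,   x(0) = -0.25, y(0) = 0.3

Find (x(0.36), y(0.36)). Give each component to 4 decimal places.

-0.2185, 0.2715

Heun on (x,y): k1 = f(t_n, state_n); k2 = f(t_n + h, state_n + h·k1); state_{n+1} = state_n + (h/2)·(k1 + k2).
0.000000: (-0.250000, 0.300000)
  k1 = (0.096500, -0.069000)
  predictor → (-0.215260, 0.275160)
  k2 = (0.078541, -0.089401)
  → (-0.218493, 0.271488)
(x(0.36), y(0.36)) ≈ (-0.2185, 0.2715)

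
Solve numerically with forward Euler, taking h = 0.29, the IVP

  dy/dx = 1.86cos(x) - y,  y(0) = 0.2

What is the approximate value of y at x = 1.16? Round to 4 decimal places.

Euler: y_{n+1} = y_n + h·f(x_n, y_n).
x=0.000000, y=0.200000: f=1.660000 → y ← 0.200000 + 0.29·1.660000 = 0.681400
x=0.290000, y=0.681400: f=1.100934 → y ← 0.681400 + 0.29·1.100934 = 1.000671
x=0.580000, y=1.000671: f=0.555150 → y ← 1.000671 + 0.29·0.555150 = 1.161664
x=0.870000, y=1.161664: f=0.037713 → y ← 1.161664 + 0.29·0.037713 = 1.172601
y(1.16) ≈ 1.1726

1.1726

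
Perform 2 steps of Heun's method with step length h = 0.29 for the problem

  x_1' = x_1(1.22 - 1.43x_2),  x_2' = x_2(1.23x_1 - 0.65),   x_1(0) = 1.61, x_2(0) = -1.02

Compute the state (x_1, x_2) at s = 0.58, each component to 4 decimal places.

12.7649, -7.4901

Heun on (x_1,x_2): k1 = f(s_n, state_n); k2 = f(s_n + h, state_n + h·k1); state_{n+1} = state_n + (h/2)·(k1 + k2).
0.000000: (1.610000, -1.020000)
  k1 = (4.312546, -1.356906)
  predictor → (2.860638, -1.413503)
  k2 = (9.272213, -4.054753)
  → (3.579790, -1.804691)
0.290000: (3.579790, -1.804691)
  k1 = (13.605735, -6.773259)
  predictor → (7.525453, -3.768936)
  k2 = (49.740070, -32.436619)
  → (12.764932, -7.490123)
(x_1(0.58), x_2(0.58)) ≈ (12.7649, -7.4901)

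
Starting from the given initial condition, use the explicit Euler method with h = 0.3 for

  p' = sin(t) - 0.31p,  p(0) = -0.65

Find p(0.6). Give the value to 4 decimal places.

-0.4461

Euler: p_{n+1} = p_n + h·f(t_n, p_n).
t=0.000000, p=-0.650000: f=0.201500 → p ← -0.650000 + 0.3·0.201500 = -0.589550
t=0.300000, p=-0.589550: f=0.478281 → p ← -0.589550 + 0.3·0.478281 = -0.446066
p(0.6) ≈ -0.4461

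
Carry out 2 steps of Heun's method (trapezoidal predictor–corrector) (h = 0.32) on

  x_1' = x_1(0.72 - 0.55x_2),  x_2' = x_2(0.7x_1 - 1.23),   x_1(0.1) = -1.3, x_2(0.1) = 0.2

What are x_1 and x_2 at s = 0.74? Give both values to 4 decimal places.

-1.9844, 0.0564

Heun on (x_1,x_2): k1 = f(s_n, state_n); k2 = f(s_n + h, state_n + h·k1); state_{n+1} = state_n + (h/2)·(k1 + k2).
0.100000: (-1.300000, 0.200000)
  k1 = (-0.793000, -0.428000)
  predictor → (-1.553760, 0.063040)
  k2 = (-1.064835, -0.146104)
  → (-1.597254, 0.108143)
0.420000: (-1.597254, 0.108143)
  k1 = (-1.055020, -0.253929)
  predictor → (-1.934860, 0.026886)
  k2 = (-1.364488, -0.069484)
  → (-1.984375, 0.056397)
(x_1(0.74), x_2(0.74)) ≈ (-1.9844, 0.0564)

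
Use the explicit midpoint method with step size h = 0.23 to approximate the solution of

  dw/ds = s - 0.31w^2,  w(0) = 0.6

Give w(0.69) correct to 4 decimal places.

Midpoint: k1 = f(s_n, w_n); k2 = f(s_n + h/2, w_n + (h/2)·k1); w_{n+1} = w_n + h·k2.
s=0.000000, w=0.600000:
  k1 = f(0.000000, 0.600000) = -0.111600
  k2 = f(0.115000, 0.587166) = 0.008123
  w ← 0.600000 + 0.23·0.008123 = 0.601868
s=0.230000, w=0.601868:
  k1 = f(0.230000, 0.601868) = 0.117704
  k2 = f(0.345000, 0.615404) = 0.227596
  w ← 0.601868 + 0.23·0.227596 = 0.654215
s=0.460000, w=0.654215:
  k1 = f(0.460000, 0.654215) = 0.327321
  k2 = f(0.575000, 0.691857) = 0.426613
  w ← 0.654215 + 0.23·0.426613 = 0.752337
w(0.69) ≈ 0.7523

0.7523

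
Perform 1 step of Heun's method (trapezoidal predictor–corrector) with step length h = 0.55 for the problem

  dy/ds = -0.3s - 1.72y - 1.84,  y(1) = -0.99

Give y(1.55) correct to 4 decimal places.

-1.1621

Heun: k1 = f(s_n, y_n); k2 = f(s_n + h, y_n + h·k1); y_{n+1} = y_n + (h/2)·(k1 + k2).
s=1.000000, y=-0.990000:
  k1 = f(1.000000, -0.990000) = -0.437200
  k2 = f(1.550000, -1.230460) = -0.188609
  y ← -0.990000 + (0.55/2)·(-0.437200 + (-0.188609)) = -1.162097
y(1.55) ≈ -1.1621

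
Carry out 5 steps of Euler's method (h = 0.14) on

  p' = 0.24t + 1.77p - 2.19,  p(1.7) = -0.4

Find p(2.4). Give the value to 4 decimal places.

Euler: p_{n+1} = p_n + h·f(t_n, p_n).
t=1.700000, p=-0.400000: f=-2.490000 → p ← -0.400000 + 0.14·(-2.490000) = -0.748600
t=1.840000, p=-0.748600: f=-3.073422 → p ← -0.748600 + 0.14·(-3.073422) = -1.178879
t=1.980000, p=-1.178879: f=-3.801416 → p ← -1.178879 + 0.14·(-3.801416) = -1.711077
t=2.120000, p=-1.711077: f=-4.709807 → p ← -1.711077 + 0.14·(-4.709807) = -2.370450
t=2.260000, p=-2.370450: f=-5.843297 → p ← -2.370450 + 0.14·(-5.843297) = -3.188512
p(2.4) ≈ -3.1885

-3.1885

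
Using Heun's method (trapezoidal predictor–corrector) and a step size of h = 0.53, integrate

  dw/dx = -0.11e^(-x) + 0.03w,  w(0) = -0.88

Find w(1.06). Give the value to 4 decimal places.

Heun: k1 = f(x_n, w_n); k2 = f(x_n + h, w_n + h·k1); w_{n+1} = w_n + (h/2)·(k1 + k2).
x=0.000000, w=-0.880000:
  k1 = f(0.000000, -0.880000) = -0.136400
  k2 = f(0.530000, -0.952292) = -0.093315
  w ← -0.880000 + (0.53/2)·(-0.136400 + (-0.093315)) = -0.940875
x=0.530000, w=-0.940875:
  k1 = f(0.530000, -0.940875) = -0.092973
  k2 = f(1.060000, -0.990150) = -0.067815
  w ← -0.940875 + (0.53/2)·(-0.092973 + (-0.067815)) = -0.983483
w(1.06) ≈ -0.9835

-0.9835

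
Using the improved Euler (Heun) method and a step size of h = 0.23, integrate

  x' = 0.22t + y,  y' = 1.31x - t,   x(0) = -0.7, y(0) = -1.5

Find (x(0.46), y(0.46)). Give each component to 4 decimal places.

Heun on (x,y): k1 = f(t_n, state_n); k2 = f(t_n + h, state_n + h·k1); state_{n+1} = state_n + (h/2)·(k1 + k2).
0.000000: (-0.700000, -1.500000)
  k1 = (-1.500000, -0.917000)
  predictor → (-1.045000, -1.710910)
  k2 = (-1.660310, -1.598950)
  → (-1.063436, -1.789334)
0.230000: (-1.063436, -1.789334)
  k1 = (-1.738734, -1.623101)
  predictor → (-1.463345, -2.162647)
  k2 = (-2.061447, -2.376981)
  → (-1.500457, -2.249344)
(x(0.46), y(0.46)) ≈ (-1.5005, -2.2493)

-1.5005, -2.2493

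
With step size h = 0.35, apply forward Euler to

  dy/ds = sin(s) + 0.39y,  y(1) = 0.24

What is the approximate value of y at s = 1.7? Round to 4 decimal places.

0.9862

Euler: y_{n+1} = y_n + h·f(s_n, y_n).
s=1.000000, y=0.240000: f=0.935071 → y ← 0.240000 + 0.35·0.935071 = 0.567275
s=1.350000, y=0.567275: f=1.196961 → y ← 0.567275 + 0.35·1.196961 = 0.986211
y(1.7) ≈ 0.9862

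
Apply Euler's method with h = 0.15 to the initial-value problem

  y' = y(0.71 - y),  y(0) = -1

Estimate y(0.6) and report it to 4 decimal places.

Euler: y_{n+1} = y_n + h·f(x_n, y_n).
x=0.000000, y=-1.000000: f=-1.710000 → y ← -1.000000 + 0.15·(-1.710000) = -1.256500
x=0.150000, y=-1.256500: f=-2.470907 → y ← -1.256500 + 0.15·(-2.470907) = -1.627136
x=0.300000, y=-1.627136: f=-3.802838 → y ← -1.627136 + 0.15·(-3.802838) = -2.197562
x=0.450000, y=-2.197562: f=-6.389547 → y ← -2.197562 + 0.15·(-6.389547) = -3.155994
y(0.6) ≈ -3.1560

-3.1560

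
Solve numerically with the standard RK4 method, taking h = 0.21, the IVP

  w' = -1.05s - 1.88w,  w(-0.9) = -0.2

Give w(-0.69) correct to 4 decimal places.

RK4: k1 = f(s_n, w_n); k2 = f(s_n + h/2, w_n + (h/2)·k1); k3 = f(s_n + h/2, w_n + (h/2)·k2); k4 = f(s_n + h, w_n + h·k3); w_{n+1} = w_n + (h/6)·(k1 + 2k2 + 2k3 + k4).
s=-0.900000, w=-0.200000:
  k1 = f(-0.900000, -0.200000) = 1.321000
  k2 = f(-0.795000, -0.061295) = 0.949985
  k3 = f(-0.795000, -0.100252) = 1.023223
  k4 = f(-0.690000, 0.014877) = 0.696532
  w ← -0.200000 + (0.21/6)·(k1 + 2k2 + 2k3 + k4) = 0.008738
w(-0.69) ≈ 0.0087

0.0087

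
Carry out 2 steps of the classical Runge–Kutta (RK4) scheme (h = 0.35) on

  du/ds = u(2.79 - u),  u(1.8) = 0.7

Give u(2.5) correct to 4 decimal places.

1.9591

RK4: k1 = f(s_n, u_n); k2 = f(s_n + h/2, u_n + (h/2)·k1); k3 = f(s_n + h/2, u_n + (h/2)·k2); k4 = f(s_n + h, u_n + h·k3); u_{n+1} = u_n + (h/6)·(k1 + 2k2 + 2k3 + k4).
s=1.800000, u=0.700000:
  k1 = f(1.800000, 0.700000) = 1.463000
  k2 = f(1.975000, 0.956025) = 1.753326
  k3 = f(1.975000, 1.006832) = 1.795351
  k4 = f(2.150000, 1.328373) = 1.941586
  u ← 0.700000 + (0.35/6)·(k1 + 2k2 + 2k3 + k4) = 1.312613
s=2.150000, u=1.312613:
  k1 = f(2.150000, 1.312613) = 1.939237
  k2 = f(2.325000, 1.651980) = 1.879986
  k3 = f(2.325000, 1.641611) = 1.885208
  k4 = f(2.500000, 1.972436) = 1.612593
  u ← 1.312613 + (0.35/6)·(k1 + 2k2 + 2k3 + k4) = 1.959076
u(2.5) ≈ 1.9591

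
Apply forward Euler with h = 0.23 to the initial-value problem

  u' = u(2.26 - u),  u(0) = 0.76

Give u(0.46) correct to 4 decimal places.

1.3132

Euler: u_{n+1} = u_n + h·f(t_n, u_n).
t=0.000000, u=0.760000: f=1.140000 → u ← 0.760000 + 0.23·1.140000 = 1.022200
t=0.230000, u=1.022200: f=1.265279 → u ← 1.022200 + 0.23·1.265279 = 1.313214
u(0.46) ≈ 1.3132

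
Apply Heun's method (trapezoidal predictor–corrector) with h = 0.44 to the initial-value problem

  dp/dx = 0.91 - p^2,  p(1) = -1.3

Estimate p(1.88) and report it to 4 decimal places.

-4.2055

Heun: k1 = f(x_n, p_n); k2 = f(x_n + h, p_n + h·k1); p_{n+1} = p_n + (h/2)·(k1 + k2).
x=1.000000, p=-1.300000:
  k1 = f(1.000000, -1.300000) = -0.780000
  k2 = f(1.440000, -1.643200) = -1.790106
  p ← -1.300000 + (0.44/2)·(-0.780000 + (-1.790106)) = -1.865423
x=1.440000, p=-1.865423:
  k1 = f(1.440000, -1.865423) = -2.569804
  k2 = f(1.880000, -2.996137) = -8.066839
  p ← -1.865423 + (0.44/2)·(-2.569804 + (-8.066839)) = -4.205485
p(1.88) ≈ -4.2055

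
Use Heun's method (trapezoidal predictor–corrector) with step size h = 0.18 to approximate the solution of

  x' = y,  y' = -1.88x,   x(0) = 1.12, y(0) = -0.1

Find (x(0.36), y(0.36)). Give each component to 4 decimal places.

Heun on (x,y): k1 = f(t_n, state_n); k2 = f(t_n + h, state_n + h·k1); state_{n+1} = state_n + (h/2)·(k1 + k2).
0.000000: (1.120000, -0.100000)
  k1 = (-0.100000, -2.105600)
  predictor → (1.102000, -0.479008)
  k2 = (-0.479008, -2.071760)
  → (1.067889, -0.475962)
0.180000: (1.067889, -0.475962)
  k1 = (-0.475962, -2.007632)
  predictor → (0.982216, -0.837336)
  k2 = (-0.837336, -1.846566)
  → (0.949692, -0.822840)
(x(0.36), y(0.36)) ≈ (0.9497, -0.8228)

0.9497, -0.8228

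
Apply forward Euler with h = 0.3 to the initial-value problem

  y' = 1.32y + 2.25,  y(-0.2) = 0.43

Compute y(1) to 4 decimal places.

6.4022

Euler: y_{n+1} = y_n + h·f(x_n, y_n).
x=-0.200000, y=0.430000: f=2.817600 → y ← 0.430000 + 0.3·2.817600 = 1.275280
x=0.100000, y=1.275280: f=3.933370 → y ← 1.275280 + 0.3·3.933370 = 2.455291
x=0.400000, y=2.455291: f=5.490984 → y ← 2.455291 + 0.3·5.490984 = 4.102586
x=0.700000, y=4.102586: f=7.665414 → y ← 4.102586 + 0.3·7.665414 = 6.402210
y(1) ≈ 6.4022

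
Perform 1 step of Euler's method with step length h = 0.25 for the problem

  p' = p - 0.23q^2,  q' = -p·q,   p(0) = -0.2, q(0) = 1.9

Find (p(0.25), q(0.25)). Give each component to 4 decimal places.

Euler on (p,q): p_{n+1} = p_n + h·p', q_{n+1} = q_n + h·q'.
0.000000: (-0.200000, 1.900000); f=(-1.030300, 0.380000) → (-0.457575, 1.995000)
(p(0.25), q(0.25)) ≈ (-0.4576, 1.9950)

-0.4576, 1.9950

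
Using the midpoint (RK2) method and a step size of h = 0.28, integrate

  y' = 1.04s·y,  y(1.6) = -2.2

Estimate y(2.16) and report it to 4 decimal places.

-6.2525

Midpoint: k1 = f(s_n, y_n); k2 = f(s_n + h/2, y_n + (h/2)·k1); y_{n+1} = y_n + h·k2.
s=1.600000, y=-2.200000:
  k1 = f(1.600000, -2.200000) = -3.660800
  k2 = f(1.740000, -2.712512) = -4.908562
  y ← -2.200000 + 0.28·(-4.908562) = -3.574397
s=1.880000, y=-3.574397:
  k1 = f(1.880000, -3.574397) = -6.988662
  k2 = f(2.020000, -4.552810) = -9.564543
  y ← -3.574397 + 0.28·(-9.564543) = -6.252469
y(2.16) ≈ -6.2525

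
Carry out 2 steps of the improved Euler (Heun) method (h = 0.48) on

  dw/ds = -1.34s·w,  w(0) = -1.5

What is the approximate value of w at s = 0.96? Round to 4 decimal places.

-0.8019

Heun: k1 = f(s_n, w_n); k2 = f(s_n + h, w_n + h·k1); w_{n+1} = w_n + (h/2)·(k1 + k2).
s=0.000000, w=-1.500000:
  k1 = f(0.000000, -1.500000) = 0.000000
  k2 = f(0.480000, -1.500000) = 0.964800
  w ← -1.500000 + (0.48/2)·(0.000000 + 0.964800) = -1.268448
s=0.480000, w=-1.268448:
  k1 = f(0.480000, -1.268448) = 0.815866
  k2 = f(0.960000, -0.876832) = 1.127957
  w ← -1.268448 + (0.48/2)·(0.815866 + 1.127957) = -0.801930
w(0.96) ≈ -0.8019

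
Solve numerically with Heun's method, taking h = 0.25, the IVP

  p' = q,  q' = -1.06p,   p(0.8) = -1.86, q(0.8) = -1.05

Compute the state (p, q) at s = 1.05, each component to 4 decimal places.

-2.0609, -0.5223

Heun on (p,q): k1 = f(s_n, state_n); k2 = f(s_n + h, state_n + h·k1); state_{n+1} = state_n + (h/2)·(k1 + k2).
0.800000: (-1.860000, -1.050000)
  k1 = (-1.050000, 1.971600)
  predictor → (-2.122500, -0.557100)
  k2 = (-0.557100, 2.249850)
  → (-2.060888, -0.522319)
(p(1.05), q(1.05)) ≈ (-2.0609, -0.5223)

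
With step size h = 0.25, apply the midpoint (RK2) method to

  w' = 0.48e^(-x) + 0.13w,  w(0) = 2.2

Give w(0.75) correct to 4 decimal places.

Midpoint: k1 = f(x_n, w_n); k2 = f(x_n + h/2, w_n + (h/2)·k1); w_{n+1} = w_n + h·k2.
x=0.000000, w=2.200000:
  k1 = f(0.000000, 2.200000) = 0.766000
  k2 = f(0.125000, 2.295750) = 0.722046
  w ← 2.200000 + 0.25·0.722046 = 2.380512
x=0.250000, w=2.380512:
  k1 = f(0.250000, 2.380512) = 0.683291
  k2 = f(0.375000, 2.465923) = 0.650469
  w ← 2.380512 + 0.25·0.650469 = 2.543129
x=0.500000, w=2.543129:
  k1 = f(0.500000, 2.543129) = 0.621741
  k2 = f(0.625000, 2.620846) = 0.597636
  w ← 2.543129 + 0.25·0.597636 = 2.692538
w(0.75) ≈ 2.6925

2.6925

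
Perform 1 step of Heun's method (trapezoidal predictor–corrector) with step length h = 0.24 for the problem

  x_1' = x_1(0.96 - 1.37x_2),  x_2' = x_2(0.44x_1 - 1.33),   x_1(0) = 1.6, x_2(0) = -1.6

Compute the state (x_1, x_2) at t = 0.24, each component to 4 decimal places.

Heun on (x_1,x_2): k1 = f(t_n, state_n); k2 = f(t_n + h, state_n + h·k1); state_{n+1} = state_n + (h/2)·(k1 + k2).
0.000000: (1.600000, -1.600000)
  k1 = (5.043200, 1.001600)
  predictor → (2.810368, -1.359616)
  k2 = (7.932752, 0.127040)
  → (3.157114, -1.464563)
(x_1(0.24), x_2(0.24)) ≈ (3.1571, -1.4646)

3.1571, -1.4646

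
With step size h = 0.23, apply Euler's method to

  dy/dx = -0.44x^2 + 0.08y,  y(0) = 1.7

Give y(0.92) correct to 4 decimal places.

Euler: y_{n+1} = y_n + h·f(x_n, y_n).
x=0.000000, y=1.700000: f=0.136000 → y ← 1.700000 + 0.23·0.136000 = 1.731280
x=0.230000, y=1.731280: f=0.115226 → y ← 1.731280 + 0.23·0.115226 = 1.757782
x=0.460000, y=1.757782: f=0.047519 → y ← 1.757782 + 0.23·0.047519 = 1.768711
x=0.690000, y=1.768711: f=-0.067987 → y ← 1.768711 + 0.23·(-0.067987) = 1.753074
y(0.92) ≈ 1.7531

1.7531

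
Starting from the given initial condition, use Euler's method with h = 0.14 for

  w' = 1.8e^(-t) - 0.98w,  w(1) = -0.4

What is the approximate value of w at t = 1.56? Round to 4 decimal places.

0.0192

Euler: w_{n+1} = w_n + h·f(t_n, w_n).
t=1.000000, w=-0.400000: f=1.054183 → w ← -0.400000 + 0.14·1.054183 = -0.252414
t=1.140000, w=-0.252414: f=0.823040 → w ← -0.252414 + 0.14·0.823040 = -0.137189
t=1.280000, w=-0.137189: f=0.634912 → w ← -0.137189 + 0.14·0.634912 = -0.048301
t=1.420000, w=-0.048301: f=0.482420 → w ← -0.048301 + 0.14·0.482420 = 0.019238
w(1.56) ≈ 0.0192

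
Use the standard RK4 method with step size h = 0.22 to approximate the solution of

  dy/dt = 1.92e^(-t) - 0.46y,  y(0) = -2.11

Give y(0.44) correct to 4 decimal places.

-1.1092

RK4: k1 = f(t_n, y_n); k2 = f(t_n + h/2, y_n + (h/2)·k1); k3 = f(t_n + h/2, y_n + (h/2)·k2); k4 = f(t_n + h, y_n + h·k3); y_{n+1} = y_n + (h/6)·(k1 + 2k2 + 2k3 + k4).
t=0.000000, y=-2.110000:
  k1 = f(0.000000, -2.110000) = 2.890600
  k2 = f(0.110000, -1.792034) = 2.544337
  k3 = f(0.110000, -1.830123) = 2.561858
  k4 = f(0.220000, -1.546391) = 2.252176
  y ← -2.110000 + (0.22/6)·(k1 + 2k2 + 2k3 + k4) = -1.546977
t=0.220000, y=-1.546977:
  k1 = f(0.220000, -1.546977) = 2.252446
  k2 = f(0.330000, -1.299208) = 1.977969
  k3 = f(0.330000, -1.329401) = 1.991858
  k4 = f(0.440000, -1.108769) = 1.746583
  y ← -1.546977 + (0.22/6)·(k1 + 2k2 + 2k3 + k4) = -1.109226
y(0.44) ≈ -1.1092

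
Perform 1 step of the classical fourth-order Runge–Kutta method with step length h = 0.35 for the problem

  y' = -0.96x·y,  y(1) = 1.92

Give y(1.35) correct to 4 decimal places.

1.2938

RK4: k1 = f(x_n, y_n); k2 = f(x_n + h/2, y_n + (h/2)·k1); k3 = f(x_n + h/2, y_n + (h/2)·k2); k4 = f(x_n + h, y_n + h·k3); y_{n+1} = y_n + (h/6)·(k1 + 2k2 + 2k3 + k4).
x=1.000000, y=1.920000:
  k1 = f(1.000000, 1.920000) = -1.843200
  k2 = f(1.175000, 1.597440) = -1.801912
  k3 = f(1.175000, 1.604665) = -1.810063
  k4 = f(1.350000, 1.286478) = -1.667276
  y ← 1.920000 + (0.35/6)·(k1 + 2k2 + 2k3 + k4) = 1.293825
y(1.35) ≈ 1.2938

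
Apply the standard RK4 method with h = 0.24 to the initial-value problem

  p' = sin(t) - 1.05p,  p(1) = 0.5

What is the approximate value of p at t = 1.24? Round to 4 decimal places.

0.5796

RK4: k1 = f(t_n, p_n); k2 = f(t_n + h/2, p_n + (h/2)·k1); k3 = f(t_n + h/2, p_n + (h/2)·k2); k4 = f(t_n + h, p_n + h·k3); p_{n+1} = p_n + (h/6)·(k1 + 2k2 + 2k3 + k4).
t=1.000000, p=0.500000:
  k1 = f(1.000000, 0.500000) = 0.316471
  k2 = f(1.120000, 0.537977) = 0.335225
  k3 = f(1.120000, 0.540227) = 0.332862
  k4 = f(1.240000, 0.579887) = 0.336903
  p ← 0.500000 + (0.24/6)·(k1 + 2k2 + 2k3 + k4) = 0.579582
p(1.24) ≈ 0.5796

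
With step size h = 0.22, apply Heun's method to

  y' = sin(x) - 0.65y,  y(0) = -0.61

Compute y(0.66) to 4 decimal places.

Heun: k1 = f(x_n, y_n); k2 = f(x_n + h, y_n + h·k1); y_{n+1} = y_n + (h/2)·(k1 + k2).
x=0.000000, y=-0.610000:
  k1 = f(0.000000, -0.610000) = 0.396500
  k2 = f(0.220000, -0.522770) = 0.558030
  y ← -0.610000 + (0.22/2)·(0.396500 + 0.558030) = -0.505002
x=0.220000, y=-0.505002:
  k1 = f(0.220000, -0.505002) = 0.546481
  k2 = f(0.440000, -0.384776) = 0.676044
  y ← -0.505002 + (0.22/2)·(0.546481 + 0.676044) = -0.370524
x=0.440000, y=-0.370524:
  k1 = f(0.440000, -0.370524) = 0.666780
  k2 = f(0.660000, -0.223832) = 0.758608
  y ← -0.370524 + (0.22/2)·(0.666780 + 0.758608) = -0.213731
y(0.66) ≈ -0.2137

-0.2137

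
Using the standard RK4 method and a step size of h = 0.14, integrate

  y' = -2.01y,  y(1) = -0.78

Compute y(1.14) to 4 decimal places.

RK4: k1 = f(t_n, y_n); k2 = f(t_n + h/2, y_n + (h/2)·k1); k3 = f(t_n + h/2, y_n + (h/2)·k2); k4 = f(t_n + h, y_n + h·k3); y_{n+1} = y_n + (h/6)·(k1 + 2k2 + 2k3 + k4).
t=1.000000, y=-0.780000:
  k1 = f(1.000000, -0.780000) = 1.567800
  k2 = f(1.070000, -0.670254) = 1.347211
  k3 = f(1.070000, -0.685695) = 1.378247
  k4 = f(1.140000, -0.587045) = 1.179961
  y ← -0.780000 + (0.14/6)·(k1 + 2k2 + 2k3 + k4) = -0.588698
y(1.14) ≈ -0.5887

-0.5887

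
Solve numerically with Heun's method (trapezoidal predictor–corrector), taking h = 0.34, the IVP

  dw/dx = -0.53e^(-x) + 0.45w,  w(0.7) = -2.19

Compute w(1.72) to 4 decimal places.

Heun: k1 = f(x_n, w_n); k2 = f(x_n + h, w_n + h·k1); w_{n+1} = w_n + (h/2)·(k1 + k2).
x=0.700000, w=-2.190000:
  k1 = f(0.700000, -2.190000) = -1.248690
  k2 = f(1.040000, -2.614555) = -1.363881
  w ← -2.190000 + (0.34/2)·(-1.248690 + (-1.363881)) = -2.634137
x=1.040000, w=-2.634137:
  k1 = f(1.040000, -2.634137) = -1.372693
  k2 = f(1.380000, -3.100853) = -1.528720
  w ← -2.634137 + (0.34/2)·(-1.372693 + (-1.528720)) = -3.127377
x=1.380000, w=-3.127377:
  k1 = f(1.380000, -3.127377) = -1.540656
  k2 = f(1.720000, -3.651200) = -1.737945
  w ← -3.127377 + (0.34/2)·(-1.540656 + (-1.737945)) = -3.684740
w(1.72) ≈ -3.6847

-3.6847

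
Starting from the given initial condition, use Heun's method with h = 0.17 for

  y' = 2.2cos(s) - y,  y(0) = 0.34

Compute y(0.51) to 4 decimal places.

Heun: k1 = f(s_n, y_n); k2 = f(s_n + h, y_n + h·k1); y_{n+1} = y_n + (h/2)·(k1 + k2).
s=0.000000, y=0.340000:
  k1 = f(0.000000, 0.340000) = 1.860000
  k2 = f(0.170000, 0.656200) = 1.512086
  y ← 0.340000 + (0.17/2)·(1.860000 + 1.512086) = 0.626627
s=0.170000, y=0.626627:
  k1 = f(0.170000, 0.626627) = 1.541659
  k2 = f(0.340000, 0.888709) = 1.185351
  y ← 0.626627 + (0.17/2)·(1.541659 + 1.185351) = 0.858423
s=0.340000, y=0.858423:
  k1 = f(0.340000, 0.858423) = 1.215637
  k2 = f(0.510000, 1.065082) = 0.854956
  y ← 0.858423 + (0.17/2)·(1.215637 + 0.854956) = 1.034424
y(0.51) ≈ 1.0344

1.0344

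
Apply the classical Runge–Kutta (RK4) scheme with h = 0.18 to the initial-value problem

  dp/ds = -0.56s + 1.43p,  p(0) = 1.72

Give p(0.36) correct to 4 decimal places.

RK4: k1 = f(s_n, p_n); k2 = f(s_n + h/2, p_n + (h/2)·k1); k3 = f(s_n + h/2, p_n + (h/2)·k2); k4 = f(s_n + h, p_n + h·k3); p_{n+1} = p_n + (h/6)·(k1 + 2k2 + 2k3 + k4).
s=0.000000, p=1.720000:
  k1 = f(0.000000, 1.720000) = 2.459600
  k2 = f(0.090000, 1.941364) = 2.725751
  k3 = f(0.090000, 1.965318) = 2.760004
  k4 = f(0.180000, 2.216801) = 3.069225
  p ← 1.720000 + (0.18/6)·(k1 + 2k2 + 2k3 + k4) = 2.215010
s=0.180000, p=2.215010:
  k1 = f(0.180000, 2.215010) = 3.066664
  k2 = f(0.270000, 2.491010) = 3.410944
  k3 = f(0.270000, 2.521995) = 3.455253
  k4 = f(0.360000, 2.836956) = 3.855246
  p ← 2.215010 + (0.18/6)·(k1 + 2k2 + 2k3 + k4) = 2.834639
p(0.36) ≈ 2.8346

2.8346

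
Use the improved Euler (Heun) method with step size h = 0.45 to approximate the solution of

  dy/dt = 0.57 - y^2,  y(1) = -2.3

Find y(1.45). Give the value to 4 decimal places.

-7.6374

Heun: k1 = f(t_n, y_n); k2 = f(t_n + h, y_n + h·k1); y_{n+1} = y_n + (h/2)·(k1 + k2).
t=1.000000, y=-2.300000:
  k1 = f(1.000000, -2.300000) = -4.720000
  k2 = f(1.450000, -4.424000) = -19.001776
  y ← -2.300000 + (0.45/2)·(-4.720000 + (-19.001776)) = -7.637400
y(1.45) ≈ -7.6374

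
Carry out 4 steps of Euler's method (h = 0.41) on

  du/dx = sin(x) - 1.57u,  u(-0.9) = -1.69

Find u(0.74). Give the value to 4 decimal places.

0.0549

Euler: u_{n+1} = u_n + h·f(x_n, u_n).
x=-0.900000, u=-1.690000: f=1.869973 → u ← -1.690000 + 0.41·1.869973 = -0.923311
x=-0.490000, u=-0.923311: f=0.978972 → u ← -0.923311 + 0.41·0.978972 = -0.521932
x=-0.080000, u=-0.521932: f=0.739519 → u ← -0.521932 + 0.41·0.739519 = -0.218730
x=0.330000, u=-0.218730: f=0.667448 → u ← -0.218730 + 0.41·0.667448 = 0.054924
u(0.74) ≈ 0.0549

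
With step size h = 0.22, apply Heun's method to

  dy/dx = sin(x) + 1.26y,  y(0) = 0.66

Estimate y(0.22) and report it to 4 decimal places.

0.8923

Heun: k1 = f(x_n, y_n); k2 = f(x_n + h, y_n + h·k1); y_{n+1} = y_n + (h/2)·(k1 + k2).
x=0.000000, y=0.660000:
  k1 = f(0.000000, 0.660000) = 0.831600
  k2 = f(0.220000, 0.842952) = 1.280349
  y ← 0.660000 + (0.22/2)·(0.831600 + 1.280349) = 0.892314
y(0.22) ≈ 0.8923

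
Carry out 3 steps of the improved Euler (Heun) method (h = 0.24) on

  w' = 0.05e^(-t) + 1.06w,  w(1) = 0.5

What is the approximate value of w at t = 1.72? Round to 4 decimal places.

Heun: k1 = f(t_n, w_n); k2 = f(t_n + h, w_n + h·k1); w_{n+1} = w_n + (h/2)·(k1 + k2).
t=1.000000, w=0.500000:
  k1 = f(1.000000, 0.500000) = 0.548394
  k2 = f(1.240000, 0.631615) = 0.683981
  w ← 0.500000 + (0.24/2)·(0.548394 + 0.683981) = 0.647885
t=1.240000, w=0.647885:
  k1 = f(1.240000, 0.647885) = 0.701227
  k2 = f(1.480000, 0.816179) = 0.876532
  w ← 0.647885 + (0.24/2)·(0.701227 + 0.876532) = 0.837216
t=1.480000, w=0.837216:
  k1 = f(1.480000, 0.837216) = 0.898831
  k2 = f(1.720000, 1.052936) = 1.125065
  w ← 0.837216 + (0.24/2)·(0.898831 + 1.125065) = 1.080084
w(1.72) ≈ 1.0801

1.0801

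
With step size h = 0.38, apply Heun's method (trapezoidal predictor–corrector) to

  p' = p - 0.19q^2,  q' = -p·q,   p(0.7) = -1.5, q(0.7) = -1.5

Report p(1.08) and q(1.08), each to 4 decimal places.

Heun on (p,q): k1 = f(t_n, state_n); k2 = f(t_n + h, state_n + h·k1); state_{n+1} = state_n + (h/2)·(k1 + k2).
0.700000: (-1.500000, -1.500000)
  k1 = (-1.927500, -2.250000)
  predictor → (-2.232450, -2.355000)
  k2 = (-3.286195, -5.257420)
  → (-2.490602, -2.926410)
(p(1.08), q(1.08)) ≈ (-2.4906, -2.9264)

-2.4906, -2.9264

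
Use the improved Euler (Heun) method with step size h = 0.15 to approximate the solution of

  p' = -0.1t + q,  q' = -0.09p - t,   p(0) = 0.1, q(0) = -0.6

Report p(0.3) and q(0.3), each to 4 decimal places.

Heun on (p,q): k1 = f(t_n, state_n); k2 = f(t_n + h, state_n + h·k1); state_{n+1} = state_n + (h/2)·(k1 + k2).
0.000000: (0.100000, -0.600000)
  k1 = (-0.600000, -0.009000)
  predictor → (0.010000, -0.601350)
  k2 = (-0.616350, -0.150900)
  → (0.008774, -0.611992)
0.150000: (0.008774, -0.611992)
  k1 = (-0.626992, -0.150790)
  predictor → (-0.085275, -0.634611)
  k2 = (-0.664611, -0.292325)
  → (-0.088097, -0.645226)
(p(0.3), q(0.3)) ≈ (-0.0881, -0.6452)

-0.0881, -0.6452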